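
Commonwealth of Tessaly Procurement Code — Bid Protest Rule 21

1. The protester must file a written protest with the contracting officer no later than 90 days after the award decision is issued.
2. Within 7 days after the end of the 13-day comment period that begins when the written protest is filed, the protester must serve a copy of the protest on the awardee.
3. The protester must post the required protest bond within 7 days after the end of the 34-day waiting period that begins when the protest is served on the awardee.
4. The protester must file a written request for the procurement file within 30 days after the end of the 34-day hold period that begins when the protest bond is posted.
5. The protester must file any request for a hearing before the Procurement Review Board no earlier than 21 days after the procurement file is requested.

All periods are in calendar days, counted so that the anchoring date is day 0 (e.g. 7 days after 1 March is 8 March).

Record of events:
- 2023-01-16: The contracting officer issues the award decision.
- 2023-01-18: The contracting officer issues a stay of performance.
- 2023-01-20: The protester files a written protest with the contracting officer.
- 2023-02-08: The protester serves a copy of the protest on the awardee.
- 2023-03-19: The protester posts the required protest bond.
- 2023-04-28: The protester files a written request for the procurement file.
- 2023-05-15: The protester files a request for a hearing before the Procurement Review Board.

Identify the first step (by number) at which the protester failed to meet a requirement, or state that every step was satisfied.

Step 1: 90 days after 2023-01-16 (when the award decision is issued) is 2023-04-16; done 2023-01-20 — timely.
Step 2: 7 days after 2023-02-02 (end of the 13-day comment period, which began when the written protest is filed on 2023-01-20) is 2023-02-09; done 2023-02-08 — timely.
Step 3: 7 days after 2023-03-14 (end of the 34-day waiting period, which began when the protest is served on the awardee on 2023-02-08) is 2023-03-21; 2023-03-19 is within that limit.
Step 4: 30 days after 2023-04-22 (end of the 34-day hold period, which began when the protest bond is posted on 2023-03-19) is 2023-05-22; 2023-04-28 is within that limit.
Step 5: the earliest permitted date is 21 days after 2023-04-28 (when the procurement file is requested), i.e. 2023-05-19; 2023-05-15 is 4 days before the earliest permitted date.

Step 5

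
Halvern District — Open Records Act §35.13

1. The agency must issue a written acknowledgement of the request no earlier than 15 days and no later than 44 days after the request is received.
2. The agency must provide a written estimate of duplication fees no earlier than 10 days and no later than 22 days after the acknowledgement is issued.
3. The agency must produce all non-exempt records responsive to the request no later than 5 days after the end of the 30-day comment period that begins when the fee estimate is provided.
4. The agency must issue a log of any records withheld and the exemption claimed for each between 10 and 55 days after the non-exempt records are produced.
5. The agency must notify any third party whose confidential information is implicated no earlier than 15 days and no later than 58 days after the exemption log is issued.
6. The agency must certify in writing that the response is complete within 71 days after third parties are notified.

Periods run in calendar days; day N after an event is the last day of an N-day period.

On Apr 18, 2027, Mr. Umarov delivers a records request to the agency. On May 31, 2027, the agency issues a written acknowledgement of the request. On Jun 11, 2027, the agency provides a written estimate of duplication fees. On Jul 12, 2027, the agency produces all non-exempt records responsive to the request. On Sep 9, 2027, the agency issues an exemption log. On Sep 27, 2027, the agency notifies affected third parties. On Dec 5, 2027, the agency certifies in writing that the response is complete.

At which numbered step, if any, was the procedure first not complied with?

(1) the permitted window runs from Apr 18, 2027 + 15 = May 3, 2027 to Apr 18, 2027 + 44 = Jun 1, 2027; done May 31, 2027, which is between those dates.
(2) the permitted window runs from May 31, 2027 + 10 = Jun 10, 2027 to May 31, 2027 + 22 = Jun 22, 2027; done Jun 11, 2027 — within the window.
(3) due by Jul 11, 2027 + 5 days = Jul 16, 2027; Jul 12, 2027 is within that limit.
(4) the permitted window runs from Jul 12, 2027 + 10 = Jul 22, 2027 to Jul 12, 2027 + 55 = Sep 5, 2027; Sep 9, 2027 is 4 days past the end of the window.

Step 4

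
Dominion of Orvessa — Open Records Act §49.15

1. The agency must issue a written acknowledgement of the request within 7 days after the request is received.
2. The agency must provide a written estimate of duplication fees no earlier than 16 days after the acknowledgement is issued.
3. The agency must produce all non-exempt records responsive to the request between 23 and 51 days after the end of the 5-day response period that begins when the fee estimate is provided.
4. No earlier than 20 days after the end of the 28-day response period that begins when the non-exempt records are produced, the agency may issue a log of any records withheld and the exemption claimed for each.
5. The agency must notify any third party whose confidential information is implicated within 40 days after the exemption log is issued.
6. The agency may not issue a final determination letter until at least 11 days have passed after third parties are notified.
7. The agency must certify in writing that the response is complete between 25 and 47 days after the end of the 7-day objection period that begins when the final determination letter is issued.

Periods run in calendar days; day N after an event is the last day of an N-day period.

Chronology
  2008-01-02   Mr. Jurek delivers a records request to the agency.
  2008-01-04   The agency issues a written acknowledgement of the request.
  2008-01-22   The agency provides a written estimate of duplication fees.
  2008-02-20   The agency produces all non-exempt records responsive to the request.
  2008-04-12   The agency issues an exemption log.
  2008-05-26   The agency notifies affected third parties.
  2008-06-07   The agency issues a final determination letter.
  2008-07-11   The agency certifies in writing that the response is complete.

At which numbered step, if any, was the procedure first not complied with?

Step 5

Step 1: 7 days after 2008-01-02 (when the request is received) is 2008-01-09; completed 2008-01-04, before the deadline.
Step 2: the earliest permitted date is 16 days after 2008-01-04 (when the acknowledgement is issued), i.e. 2008-01-20; 2008-01-22 is on or after that date.
Step 3: the window is 23–51 days after 2008-01-27 (end of the 5-day response period, which began when the fee estimate is provided on 2008-01-22), so 2008-02-19 through 2008-03-18; done 2008-02-20 — within the window.
Step 4: the earliest permitted date is 20 days after 2008-03-19 (end of the 28-day response period, which began when the non-exempt records are produced on 2008-02-20), i.e. 2008-04-08; done 2008-04-12 — permitted.
Step 5: 40 days after 2008-04-12 (when the exemption log is issued) is 2008-05-22; not done until 2008-05-26, 4 days after the deadline.
The analysis stops there.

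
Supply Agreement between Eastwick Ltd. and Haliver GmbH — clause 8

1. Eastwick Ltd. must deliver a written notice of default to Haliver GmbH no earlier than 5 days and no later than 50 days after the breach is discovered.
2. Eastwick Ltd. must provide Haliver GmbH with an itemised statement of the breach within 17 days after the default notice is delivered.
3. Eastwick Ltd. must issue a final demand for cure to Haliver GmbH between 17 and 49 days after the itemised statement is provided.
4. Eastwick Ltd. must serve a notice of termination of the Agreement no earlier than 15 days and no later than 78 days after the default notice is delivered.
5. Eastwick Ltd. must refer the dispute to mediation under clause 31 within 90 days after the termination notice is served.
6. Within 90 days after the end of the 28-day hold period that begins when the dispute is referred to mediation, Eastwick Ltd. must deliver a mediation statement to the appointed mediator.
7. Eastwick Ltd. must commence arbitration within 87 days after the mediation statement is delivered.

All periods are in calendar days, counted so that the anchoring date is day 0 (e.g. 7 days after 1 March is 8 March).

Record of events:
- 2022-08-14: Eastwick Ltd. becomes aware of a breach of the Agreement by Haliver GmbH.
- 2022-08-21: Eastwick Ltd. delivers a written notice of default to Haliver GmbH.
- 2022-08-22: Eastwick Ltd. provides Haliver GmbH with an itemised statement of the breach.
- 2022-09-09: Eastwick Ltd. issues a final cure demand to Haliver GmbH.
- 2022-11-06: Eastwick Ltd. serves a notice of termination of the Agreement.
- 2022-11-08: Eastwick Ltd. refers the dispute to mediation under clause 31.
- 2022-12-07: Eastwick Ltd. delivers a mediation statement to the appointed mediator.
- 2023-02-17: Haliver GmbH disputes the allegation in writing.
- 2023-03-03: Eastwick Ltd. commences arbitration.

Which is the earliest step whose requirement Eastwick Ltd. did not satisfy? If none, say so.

Step 1 — 5 and 50 days from 2022-08-14 (when the breach is discovered) are 2022-08-19 and 2022-10-03 respectively; done 2022-08-21 — within the window.
Step 2 — counting 17 days from 2022-08-21 (when the default notice is delivered) gives a deadline of 2022-09-07; done 2022-08-22 — timely.
Step 3 — 17 and 49 days from 2022-08-22 (when the itemised statement is provided) are 2022-09-08 and 2022-10-10 respectively; done 2022-09-09, which is between those dates.
Step 4 — 15 and 78 days from 2022-08-21 (when the default notice is delivered) are 2022-09-05 and 2022-11-07 respectively; done 2022-11-06 — within the window.
Step 5 — counting 90 days from 2022-11-06 (when the termination notice is served) gives a deadline of 2023-02-04; completed 2022-11-08, before the deadline.
Step 6 — counting 90 days from 2022-12-06 (end of the 28-day hold period, which began when the dispute is referred to mediation on 2022-11-08) gives a deadline of 2023-03-06; done 2022-12-07 — timely.
Step 7 — counting 87 days from 2022-12-07 (when the mediation statement is delivered) gives a deadline of 2023-03-04; done 2023-03-03 — timely.

None — every step was satisfied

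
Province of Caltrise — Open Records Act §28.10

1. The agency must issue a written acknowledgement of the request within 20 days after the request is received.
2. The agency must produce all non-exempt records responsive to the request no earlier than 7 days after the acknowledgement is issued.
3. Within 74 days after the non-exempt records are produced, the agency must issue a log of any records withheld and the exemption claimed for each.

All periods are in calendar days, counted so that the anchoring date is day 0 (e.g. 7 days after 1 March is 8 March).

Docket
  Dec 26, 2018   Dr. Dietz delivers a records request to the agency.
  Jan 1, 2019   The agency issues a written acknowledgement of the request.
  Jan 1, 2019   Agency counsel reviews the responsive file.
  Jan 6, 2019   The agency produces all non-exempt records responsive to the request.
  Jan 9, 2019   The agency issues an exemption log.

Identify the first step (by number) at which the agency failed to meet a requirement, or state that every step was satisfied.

(1) due by Dec 26, 2018 + 20 days = Jan 15, 2019; done Jan 1, 2019 — timely.
(2) permitted from Jan 1, 2019 + 7 days = Jan 8, 2019 onward; Jan 6, 2019 is 2 days before the earliest permitted date.
Later steps need not be reached.

Step 2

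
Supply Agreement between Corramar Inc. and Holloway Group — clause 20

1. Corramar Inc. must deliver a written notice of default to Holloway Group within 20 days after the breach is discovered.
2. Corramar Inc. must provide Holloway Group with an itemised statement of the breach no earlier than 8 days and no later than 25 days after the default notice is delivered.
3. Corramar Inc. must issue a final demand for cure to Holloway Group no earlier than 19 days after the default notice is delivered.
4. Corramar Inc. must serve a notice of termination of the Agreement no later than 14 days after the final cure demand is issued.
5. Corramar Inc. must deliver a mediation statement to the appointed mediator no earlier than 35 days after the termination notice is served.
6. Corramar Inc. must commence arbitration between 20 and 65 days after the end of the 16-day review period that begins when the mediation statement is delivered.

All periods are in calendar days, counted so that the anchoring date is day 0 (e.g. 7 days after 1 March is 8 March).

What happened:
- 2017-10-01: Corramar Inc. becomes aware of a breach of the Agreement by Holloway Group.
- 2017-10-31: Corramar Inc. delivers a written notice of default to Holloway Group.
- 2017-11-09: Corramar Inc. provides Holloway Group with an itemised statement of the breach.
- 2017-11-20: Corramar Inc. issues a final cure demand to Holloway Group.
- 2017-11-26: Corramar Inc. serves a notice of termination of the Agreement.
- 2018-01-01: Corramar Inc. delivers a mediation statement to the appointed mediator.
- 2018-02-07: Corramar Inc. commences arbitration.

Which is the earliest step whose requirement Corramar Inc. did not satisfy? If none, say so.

Step 1

Step 1 — counting 20 days from 2017-10-01 (when the breach is discovered) gives a deadline of 2017-10-21; done 2017-10-31 — 10 days late.
That is the first point of non-compliance.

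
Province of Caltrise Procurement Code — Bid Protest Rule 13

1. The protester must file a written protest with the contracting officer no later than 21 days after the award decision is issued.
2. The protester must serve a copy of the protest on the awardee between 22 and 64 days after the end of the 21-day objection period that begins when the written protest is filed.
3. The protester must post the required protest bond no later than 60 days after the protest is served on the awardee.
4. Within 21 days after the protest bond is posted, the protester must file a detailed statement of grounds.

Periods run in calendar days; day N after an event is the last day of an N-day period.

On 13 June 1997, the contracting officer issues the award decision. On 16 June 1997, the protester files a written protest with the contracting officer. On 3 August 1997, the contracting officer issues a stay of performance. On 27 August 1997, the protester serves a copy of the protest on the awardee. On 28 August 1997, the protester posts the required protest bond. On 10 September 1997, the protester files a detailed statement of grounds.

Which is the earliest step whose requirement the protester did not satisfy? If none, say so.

None — every step was satisfied

(1) due by 13 June 1997 + 21 days = 4 July 1997; 16 June 1997 is within that limit.
(2) the permitted window runs from 7 July 1997 + 22 = 29 July 1997 to 7 July 1997 + 64 = 9 September 1997; done 27 August 1997, which is between those dates.
(3) due by 27 August 1997 + 60 days = 26 October 1997; done 28 August 1997 — timely.
(4) due by 28 August 1997 + 21 days = 18 September 1997; 10 September 1997 is within that limit.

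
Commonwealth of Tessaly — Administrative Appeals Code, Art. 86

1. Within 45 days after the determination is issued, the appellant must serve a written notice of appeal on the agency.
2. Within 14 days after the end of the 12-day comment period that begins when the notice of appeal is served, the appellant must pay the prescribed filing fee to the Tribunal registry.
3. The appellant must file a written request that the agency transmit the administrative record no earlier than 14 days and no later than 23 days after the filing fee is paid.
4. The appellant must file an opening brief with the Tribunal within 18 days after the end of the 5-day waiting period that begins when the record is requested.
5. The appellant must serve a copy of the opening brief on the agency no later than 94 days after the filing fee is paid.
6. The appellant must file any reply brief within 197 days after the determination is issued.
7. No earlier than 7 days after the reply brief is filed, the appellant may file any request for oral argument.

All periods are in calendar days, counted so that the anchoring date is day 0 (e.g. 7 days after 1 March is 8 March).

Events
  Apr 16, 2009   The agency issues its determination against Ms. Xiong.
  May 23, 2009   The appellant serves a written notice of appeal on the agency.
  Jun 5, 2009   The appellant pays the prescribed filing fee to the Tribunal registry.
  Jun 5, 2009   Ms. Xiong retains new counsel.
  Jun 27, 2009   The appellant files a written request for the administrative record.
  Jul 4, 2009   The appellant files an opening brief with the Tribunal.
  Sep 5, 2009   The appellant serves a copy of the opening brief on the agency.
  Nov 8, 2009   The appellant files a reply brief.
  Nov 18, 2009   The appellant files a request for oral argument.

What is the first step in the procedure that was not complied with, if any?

Step 6

Step 1 — counting 45 days from Apr 16, 2009 (when the determination is issued) gives a deadline of May 31, 2009; done May 23, 2009 — timely.
Step 2 — counting 14 days from Jun 4, 2009 (end of the 12-day comment period, which began when the notice of appeal is served on May 23, 2009) gives a deadline of Jun 18, 2009; completed Jun 5, 2009, before the deadline.
Step 3 — 14 and 23 days from Jun 5, 2009 (when the filing fee is paid) are Jun 19, 2009 and Jun 28, 2009 respectively; done Jun 27, 2009 — within the window.
Step 4 — counting 18 days from Jul 2, 2009 (end of the 5-day waiting period, which began when the record is requested on Jun 27, 2009) gives a deadline of Jul 20, 2009; completed Jul 4, 2009, before the deadline.
Step 5 — counting 94 days from Jun 5, 2009 (when the filing fee is paid) gives a deadline of Sep 7, 2009; done Sep 5, 2009 — timely.
Step 6 — counting 197 days from Apr 16, 2009 (when the determination is issued) gives a deadline of Oct 30, 2009; done Nov 8, 2009 — 9 days late.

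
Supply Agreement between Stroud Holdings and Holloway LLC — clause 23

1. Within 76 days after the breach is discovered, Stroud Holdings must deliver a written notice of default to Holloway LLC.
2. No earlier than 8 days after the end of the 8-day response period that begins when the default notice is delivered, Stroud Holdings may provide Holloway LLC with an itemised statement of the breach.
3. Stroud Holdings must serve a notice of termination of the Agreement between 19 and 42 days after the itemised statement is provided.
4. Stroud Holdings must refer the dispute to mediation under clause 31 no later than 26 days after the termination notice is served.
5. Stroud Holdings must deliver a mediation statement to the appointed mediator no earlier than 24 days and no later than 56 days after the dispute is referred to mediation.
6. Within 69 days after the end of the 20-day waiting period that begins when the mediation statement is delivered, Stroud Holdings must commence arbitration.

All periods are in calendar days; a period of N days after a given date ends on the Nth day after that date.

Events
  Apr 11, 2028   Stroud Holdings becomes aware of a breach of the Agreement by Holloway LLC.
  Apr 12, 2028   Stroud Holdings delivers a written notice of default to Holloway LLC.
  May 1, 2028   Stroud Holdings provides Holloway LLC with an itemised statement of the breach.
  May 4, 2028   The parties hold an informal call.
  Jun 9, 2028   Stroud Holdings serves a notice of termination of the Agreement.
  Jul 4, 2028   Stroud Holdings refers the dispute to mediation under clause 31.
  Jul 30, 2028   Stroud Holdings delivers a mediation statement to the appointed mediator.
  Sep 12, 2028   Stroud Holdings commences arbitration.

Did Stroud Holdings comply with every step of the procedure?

Yes

(1) due by Apr 11, 2028 + 76 days = Jun 26, 2028; completed Apr 12, 2028, before the deadline.
(2) permitted from Apr 20, 2028 + 8 days = Apr 28, 2028 onward; done May 1, 2028, after the minimum wait.
(3) the permitted window runs from May 1, 2028 + 19 = May 20, 2028 to May 1, 2028 + 42 = Jun 12, 2028; Jun 9, 2028 falls inside that range.
(4) due by Jun 9, 2028 + 26 days = Jul 5, 2028; done Jul 4, 2028 — timely.
(5) the permitted window runs from Jul 4, 2028 + 24 = Jul 28, 2028 to Jul 4, 2028 + 56 = Aug 29, 2028; done Jul 30, 2028 — within the window.
(6) due by Aug 19, 2028 + 69 days = Oct 27, 2028; completed Sep 12, 2028, before the deadline.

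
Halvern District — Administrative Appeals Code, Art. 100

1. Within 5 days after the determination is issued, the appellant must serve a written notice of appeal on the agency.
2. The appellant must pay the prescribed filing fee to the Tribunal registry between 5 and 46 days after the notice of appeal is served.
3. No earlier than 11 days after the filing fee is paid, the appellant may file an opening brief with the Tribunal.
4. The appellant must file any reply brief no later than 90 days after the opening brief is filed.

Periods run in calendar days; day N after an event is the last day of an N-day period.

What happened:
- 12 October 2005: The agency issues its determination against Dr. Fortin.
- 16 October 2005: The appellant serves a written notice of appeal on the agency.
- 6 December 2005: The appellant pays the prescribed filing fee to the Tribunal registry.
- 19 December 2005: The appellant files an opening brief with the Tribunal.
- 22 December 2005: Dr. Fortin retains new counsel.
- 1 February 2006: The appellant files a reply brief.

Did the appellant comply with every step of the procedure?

Step 1 — counting 5 days from 12 October 2005 (when the determination is issued) gives a deadline of 17 October 2005; 16 October 2005 is within that limit.
Step 2 — 5 and 46 days from 16 October 2005 (when the notice of appeal is served) are 21 October 2005 and 1 December 2005 respectively; 6 December 2005 is 5 days past the end of the window.
No need to go further; step 2 was not satisfied.

No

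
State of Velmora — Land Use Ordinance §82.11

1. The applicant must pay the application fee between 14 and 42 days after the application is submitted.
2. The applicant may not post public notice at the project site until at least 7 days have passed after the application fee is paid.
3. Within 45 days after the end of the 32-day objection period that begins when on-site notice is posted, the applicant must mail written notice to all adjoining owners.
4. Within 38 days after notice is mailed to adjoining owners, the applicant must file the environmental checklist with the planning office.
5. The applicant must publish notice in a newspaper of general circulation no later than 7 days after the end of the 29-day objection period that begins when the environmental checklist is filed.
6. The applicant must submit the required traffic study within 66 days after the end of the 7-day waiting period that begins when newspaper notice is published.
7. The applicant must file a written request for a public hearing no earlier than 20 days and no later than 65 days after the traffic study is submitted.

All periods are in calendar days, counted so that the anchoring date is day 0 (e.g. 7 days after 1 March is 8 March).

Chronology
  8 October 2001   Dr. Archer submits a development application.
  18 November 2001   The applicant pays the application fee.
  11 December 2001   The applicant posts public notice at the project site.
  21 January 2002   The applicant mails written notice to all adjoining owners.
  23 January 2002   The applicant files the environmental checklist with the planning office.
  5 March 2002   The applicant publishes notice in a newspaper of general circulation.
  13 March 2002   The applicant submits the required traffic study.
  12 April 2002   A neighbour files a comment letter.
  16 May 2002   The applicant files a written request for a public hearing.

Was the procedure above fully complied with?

No

(1) the permitted window runs from 8 October 2001 + 14 = 22 October 2001 to 8 October 2001 + 42 = 19 November 2001; done 18 November 2001, which is between those dates.
(2) permitted from 18 November 2001 + 7 days = 25 November 2001 onward; done 11 December 2001 — permitted.
(3) due by 12 January 2002 + 45 days = 26 February 2002; completed 21 January 2002, before the deadline.
(4) due by 21 January 2002 + 38 days = 28 February 2002; completed 23 January 2002, before the deadline.
(5) due by 21 February 2002 + 7 days = 28 February 2002; done 5 March 2002 — 5 days late.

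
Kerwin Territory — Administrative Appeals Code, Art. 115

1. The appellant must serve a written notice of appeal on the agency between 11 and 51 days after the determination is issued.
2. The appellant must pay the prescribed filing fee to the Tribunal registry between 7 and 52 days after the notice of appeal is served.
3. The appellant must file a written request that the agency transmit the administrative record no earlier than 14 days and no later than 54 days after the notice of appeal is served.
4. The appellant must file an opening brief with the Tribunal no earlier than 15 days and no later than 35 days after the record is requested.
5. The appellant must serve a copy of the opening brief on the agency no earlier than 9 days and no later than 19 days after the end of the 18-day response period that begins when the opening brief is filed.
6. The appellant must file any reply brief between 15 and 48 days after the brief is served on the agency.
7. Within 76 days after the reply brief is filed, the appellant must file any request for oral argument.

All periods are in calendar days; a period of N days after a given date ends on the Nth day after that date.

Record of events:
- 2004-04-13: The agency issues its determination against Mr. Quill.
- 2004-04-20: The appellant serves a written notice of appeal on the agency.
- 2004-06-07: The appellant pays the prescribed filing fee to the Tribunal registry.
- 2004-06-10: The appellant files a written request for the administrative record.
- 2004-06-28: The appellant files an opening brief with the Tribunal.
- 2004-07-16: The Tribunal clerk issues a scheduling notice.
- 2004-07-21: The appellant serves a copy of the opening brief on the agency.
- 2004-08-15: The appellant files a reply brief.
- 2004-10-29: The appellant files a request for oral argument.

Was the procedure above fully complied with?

Step 1 — 11 and 51 days from 2004-04-13 (when the determination is issued) are 2004-04-24 and 2004-06-03 respectively; done 2004-04-20 — 4 days before the window opened.
Later steps need not be reached.

No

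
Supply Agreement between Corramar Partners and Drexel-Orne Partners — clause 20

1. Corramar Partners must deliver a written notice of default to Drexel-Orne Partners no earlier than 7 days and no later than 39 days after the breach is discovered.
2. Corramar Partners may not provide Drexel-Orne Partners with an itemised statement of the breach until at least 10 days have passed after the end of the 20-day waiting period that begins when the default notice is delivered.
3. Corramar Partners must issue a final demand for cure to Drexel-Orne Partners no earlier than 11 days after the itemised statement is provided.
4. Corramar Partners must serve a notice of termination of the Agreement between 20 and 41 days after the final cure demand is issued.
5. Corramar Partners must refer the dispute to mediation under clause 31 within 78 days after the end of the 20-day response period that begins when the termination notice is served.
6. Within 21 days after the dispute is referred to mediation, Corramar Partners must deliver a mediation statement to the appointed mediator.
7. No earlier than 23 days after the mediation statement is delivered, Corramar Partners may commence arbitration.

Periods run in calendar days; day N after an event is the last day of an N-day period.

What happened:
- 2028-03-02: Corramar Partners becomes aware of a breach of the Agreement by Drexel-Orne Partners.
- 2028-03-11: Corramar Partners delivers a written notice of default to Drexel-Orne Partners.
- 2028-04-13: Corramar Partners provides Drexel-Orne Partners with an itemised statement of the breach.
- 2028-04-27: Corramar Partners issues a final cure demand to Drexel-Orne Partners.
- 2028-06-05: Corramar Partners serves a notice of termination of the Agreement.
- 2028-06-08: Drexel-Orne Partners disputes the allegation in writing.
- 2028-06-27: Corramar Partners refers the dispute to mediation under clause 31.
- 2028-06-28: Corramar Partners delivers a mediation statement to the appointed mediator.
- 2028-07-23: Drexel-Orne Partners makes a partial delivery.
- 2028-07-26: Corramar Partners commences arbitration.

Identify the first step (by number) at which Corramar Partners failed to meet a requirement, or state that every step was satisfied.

Step 1: the window is 7–39 days after 2028-03-02 (when the breach is discovered), so 2028-03-09 through 2028-04-10; done 2028-03-11, which is between those dates.
Step 2: the earliest permitted date is 10 days after 2028-03-31 (end of the 20-day waiting period, which began when the default notice is delivered on 2028-03-11), i.e. 2028-04-10; done 2028-04-13 — permitted.
Step 3: the earliest permitted date is 11 days after 2028-04-13 (when the itemised statement is provided), i.e. 2028-04-24; done 2028-04-27, after the minimum wait.
Step 4: the window is 20–41 days after 2028-04-27 (when the final cure demand is issued), so 2028-05-17 through 2028-06-07; done 2028-06-05, which is between those dates.
Step 5: 78 days after 2028-06-25 (end of the 20-day response period, which began when the termination notice is served on 2028-06-05) is 2028-09-11; done 2028-06-27 — timely.
Step 6: 21 days after 2028-06-27 (when the dispute is referred to mediation) is 2028-07-18; done 2028-06-28 — timely.
Step 7: the earliest permitted date is 23 days after 2028-06-28 (when the mediation statement is delivered), i.e. 2028-07-21; 2028-07-26 is on or after that date.

None — every step was satisfied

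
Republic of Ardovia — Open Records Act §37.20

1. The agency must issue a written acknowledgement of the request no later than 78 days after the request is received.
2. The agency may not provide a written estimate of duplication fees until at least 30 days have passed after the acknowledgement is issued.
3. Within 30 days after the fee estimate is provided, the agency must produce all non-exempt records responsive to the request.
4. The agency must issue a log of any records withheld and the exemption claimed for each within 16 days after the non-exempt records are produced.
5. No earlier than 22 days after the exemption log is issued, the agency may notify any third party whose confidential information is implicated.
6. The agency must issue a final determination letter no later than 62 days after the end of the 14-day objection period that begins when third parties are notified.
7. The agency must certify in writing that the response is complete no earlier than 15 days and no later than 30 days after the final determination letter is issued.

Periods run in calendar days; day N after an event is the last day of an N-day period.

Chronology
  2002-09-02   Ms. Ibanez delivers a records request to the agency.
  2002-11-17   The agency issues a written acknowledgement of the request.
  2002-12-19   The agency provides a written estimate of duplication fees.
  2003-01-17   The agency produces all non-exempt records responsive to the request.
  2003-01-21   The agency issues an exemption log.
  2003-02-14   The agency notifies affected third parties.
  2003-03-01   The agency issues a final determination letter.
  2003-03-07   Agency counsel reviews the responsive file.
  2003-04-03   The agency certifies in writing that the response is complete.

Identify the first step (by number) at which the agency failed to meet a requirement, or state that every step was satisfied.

Step 7

Step 1 — counting 78 days from 2002-09-02 (when the request is received) gives a deadline of 2002-11-19; 2002-11-17 is within that limit.
Step 2 — must wait 30 days from 2002-11-17 (when the acknowledgement is issued), so not before 2002-12-17; done 2002-12-19, after the minimum wait.
Step 3 — counting 30 days from 2002-12-19 (when the fee estimate is provided) gives a deadline of 2003-01-18; 2003-01-17 is within that limit.
Step 4 — counting 16 days from 2003-01-17 (when the non-exempt records are produced) gives a deadline of 2003-02-02; 2003-01-21 is within that limit.
Step 5 — must wait 22 days from 2003-01-21 (when the exemption log is issued), so not before 2003-02-12; done 2003-02-14, after the minimum wait.
Step 6 — counting 62 days from 2003-02-28 (end of the 14-day objection period, which began when third parties are notified on 2003-02-14) gives a deadline of 2003-05-01; 2003-03-01 is within that limit.
Step 7 — 15 and 30 days from 2003-03-01 (when the final determination letter is issued) are 2003-03-16 and 2003-03-31 respectively; 2003-04-03 is 3 days past the end of the window.
The analysis stops there.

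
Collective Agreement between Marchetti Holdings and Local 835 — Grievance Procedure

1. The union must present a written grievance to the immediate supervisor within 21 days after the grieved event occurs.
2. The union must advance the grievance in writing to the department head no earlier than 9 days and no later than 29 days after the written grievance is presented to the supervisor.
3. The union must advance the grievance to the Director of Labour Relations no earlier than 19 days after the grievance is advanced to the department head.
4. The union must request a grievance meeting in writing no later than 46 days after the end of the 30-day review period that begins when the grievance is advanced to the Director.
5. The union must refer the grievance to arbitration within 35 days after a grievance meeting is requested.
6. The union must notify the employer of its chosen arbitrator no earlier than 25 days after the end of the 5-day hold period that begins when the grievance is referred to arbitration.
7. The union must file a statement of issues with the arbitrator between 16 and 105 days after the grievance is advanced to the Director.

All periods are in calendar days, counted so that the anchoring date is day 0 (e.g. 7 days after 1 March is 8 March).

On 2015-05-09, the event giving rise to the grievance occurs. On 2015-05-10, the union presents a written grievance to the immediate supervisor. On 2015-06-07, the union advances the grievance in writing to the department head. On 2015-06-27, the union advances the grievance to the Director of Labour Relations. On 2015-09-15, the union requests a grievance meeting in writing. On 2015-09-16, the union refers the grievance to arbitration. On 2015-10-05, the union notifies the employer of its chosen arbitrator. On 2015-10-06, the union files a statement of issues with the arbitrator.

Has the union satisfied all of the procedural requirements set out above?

No

Step 1: 21 days after 2015-05-09 (when the grieved event occurs) is 2015-05-30; 2015-05-10 is within that limit.
Step 2: the window is 9–29 days after 2015-05-10 (when the written grievance is presented to the supervisor), so 2015-05-19 through 2015-06-08; done 2015-06-07 — within the window.
Step 3: the earliest permitted date is 19 days after 2015-06-07 (when the grievance is advanced to the department head), i.e. 2015-06-26; 2015-06-27 is on or after that date.
Step 4: 46 days after 2015-07-27 (end of the 30-day review period, which began when the grievance is advanced to the Director on 2015-06-27) is 2015-09-11; done 2015-09-15 — 4 days late.
No need to go further; step 4 was not satisfied.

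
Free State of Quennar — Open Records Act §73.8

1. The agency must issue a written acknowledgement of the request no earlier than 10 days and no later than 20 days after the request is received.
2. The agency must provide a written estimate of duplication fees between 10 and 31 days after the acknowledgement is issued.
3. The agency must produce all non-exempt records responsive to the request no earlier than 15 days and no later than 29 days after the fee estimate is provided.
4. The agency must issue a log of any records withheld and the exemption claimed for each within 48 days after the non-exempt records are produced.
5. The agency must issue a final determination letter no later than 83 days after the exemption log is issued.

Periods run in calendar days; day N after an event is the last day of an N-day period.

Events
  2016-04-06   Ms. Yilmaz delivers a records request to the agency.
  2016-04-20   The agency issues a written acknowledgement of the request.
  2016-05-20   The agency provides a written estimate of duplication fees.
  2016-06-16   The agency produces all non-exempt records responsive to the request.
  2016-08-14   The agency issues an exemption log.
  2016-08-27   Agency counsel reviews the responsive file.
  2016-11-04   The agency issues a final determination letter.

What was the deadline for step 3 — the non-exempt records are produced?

Step 3 runs from 2016-05-20, when the fee estimate is provided. The window is 15–29 days after 2016-05-20; it closes on 2016-06-18.

2016-06-18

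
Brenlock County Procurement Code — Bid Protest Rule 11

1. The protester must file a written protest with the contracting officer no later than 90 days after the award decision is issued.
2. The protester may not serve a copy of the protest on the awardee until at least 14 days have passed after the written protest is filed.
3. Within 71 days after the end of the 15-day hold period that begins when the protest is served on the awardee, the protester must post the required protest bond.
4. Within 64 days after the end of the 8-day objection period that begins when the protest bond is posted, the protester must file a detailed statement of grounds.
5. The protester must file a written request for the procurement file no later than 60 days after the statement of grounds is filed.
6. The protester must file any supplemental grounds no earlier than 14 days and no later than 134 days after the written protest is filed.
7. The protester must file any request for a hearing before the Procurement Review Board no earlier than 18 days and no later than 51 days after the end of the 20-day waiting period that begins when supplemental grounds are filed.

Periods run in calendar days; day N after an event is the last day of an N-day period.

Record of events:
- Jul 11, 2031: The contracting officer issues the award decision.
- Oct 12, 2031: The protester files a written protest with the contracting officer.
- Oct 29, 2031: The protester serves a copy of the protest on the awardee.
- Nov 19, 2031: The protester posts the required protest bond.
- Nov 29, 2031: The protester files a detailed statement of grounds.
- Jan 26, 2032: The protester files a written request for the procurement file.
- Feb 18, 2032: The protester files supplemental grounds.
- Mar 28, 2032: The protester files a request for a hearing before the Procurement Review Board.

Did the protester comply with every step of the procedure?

No

Step 1: 90 days after Jul 11, 2031 (when the award decision is issued) is Oct 9, 2031; not done until Oct 12, 2031, 3 days after the deadline.
That is the first point of non-compliance.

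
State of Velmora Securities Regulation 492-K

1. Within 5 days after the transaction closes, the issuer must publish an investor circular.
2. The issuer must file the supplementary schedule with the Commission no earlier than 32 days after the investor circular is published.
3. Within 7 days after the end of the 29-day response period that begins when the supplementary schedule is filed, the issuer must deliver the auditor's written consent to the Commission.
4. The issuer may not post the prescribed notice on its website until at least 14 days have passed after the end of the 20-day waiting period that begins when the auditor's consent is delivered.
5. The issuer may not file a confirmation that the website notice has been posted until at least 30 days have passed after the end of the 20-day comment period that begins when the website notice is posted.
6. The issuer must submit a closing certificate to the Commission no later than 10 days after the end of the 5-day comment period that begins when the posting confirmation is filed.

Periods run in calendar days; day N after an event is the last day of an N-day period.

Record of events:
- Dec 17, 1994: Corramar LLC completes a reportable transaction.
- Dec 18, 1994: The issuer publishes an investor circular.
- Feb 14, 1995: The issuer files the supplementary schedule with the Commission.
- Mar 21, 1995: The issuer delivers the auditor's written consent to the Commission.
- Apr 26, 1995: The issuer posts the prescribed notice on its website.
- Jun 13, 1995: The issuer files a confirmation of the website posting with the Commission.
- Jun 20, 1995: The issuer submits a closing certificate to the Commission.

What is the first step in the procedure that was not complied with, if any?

Step 1: 5 days after Dec 17, 1994 (when the transaction closes) is Dec 22, 1994; Dec 18, 1994 is within that limit.
Step 2: the earliest permitted date is 32 days after Dec 18, 1994 (when the investor circular is published), i.e. Jan 19, 1995; done Feb 14, 1995 — permitted.
Step 3: 7 days after Mar 15, 1995 (end of the 29-day response period, which began when the supplementary schedule is filed on Feb 14, 1995) is Mar 22, 1995; completed Mar 21, 1995, before the deadline.
Step 4: the earliest permitted date is 14 days after Apr 10, 1995 (end of the 20-day waiting period, which began when the auditor's consent is delivered on Mar 21, 1995), i.e. Apr 24, 1995; Apr 26, 1995 is on or after that date.
Step 5: the earliest permitted date is 30 days after May 16, 1995 (end of the 20-day comment period, which began when the website notice is posted on Apr 26, 1995), i.e. Jun 15, 1995; Jun 13, 1995 is 2 days before the earliest permitted date.

Step 5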